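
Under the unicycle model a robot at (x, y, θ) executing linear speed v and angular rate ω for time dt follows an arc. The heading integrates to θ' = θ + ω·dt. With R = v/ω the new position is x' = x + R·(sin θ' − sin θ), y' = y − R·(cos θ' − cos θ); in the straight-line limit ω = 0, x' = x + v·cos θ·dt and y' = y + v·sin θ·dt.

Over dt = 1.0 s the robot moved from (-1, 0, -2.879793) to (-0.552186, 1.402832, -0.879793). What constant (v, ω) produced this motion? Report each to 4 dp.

v = -1.7500, ω = 2.0000

Δθ = -0.879793 − -2.879793 = 2.000000
ω = Δθ/dt = 2.000000/1.0 = 2.0000
R = −Δy/(cos θ' − cos θ) = -0.8750
v = R·ω = -0.8750·2.0000 = -1.7500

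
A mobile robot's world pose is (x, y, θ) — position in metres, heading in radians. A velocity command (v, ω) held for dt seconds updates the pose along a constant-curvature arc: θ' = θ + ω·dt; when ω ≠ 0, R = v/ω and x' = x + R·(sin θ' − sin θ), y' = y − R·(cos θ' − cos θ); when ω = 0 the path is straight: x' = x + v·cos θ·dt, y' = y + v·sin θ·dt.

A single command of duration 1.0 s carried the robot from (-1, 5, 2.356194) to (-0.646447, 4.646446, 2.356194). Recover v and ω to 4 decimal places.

Δθ = 2.356194 − 2.356194 = 0.000000
ω = Δθ/dt = 0.000000/1.0 = 0.0000
ω = 0 → v = (Δx·cos θ + Δy·sin θ)/dt = -0.5000

v = -0.5000, ω = 0.0000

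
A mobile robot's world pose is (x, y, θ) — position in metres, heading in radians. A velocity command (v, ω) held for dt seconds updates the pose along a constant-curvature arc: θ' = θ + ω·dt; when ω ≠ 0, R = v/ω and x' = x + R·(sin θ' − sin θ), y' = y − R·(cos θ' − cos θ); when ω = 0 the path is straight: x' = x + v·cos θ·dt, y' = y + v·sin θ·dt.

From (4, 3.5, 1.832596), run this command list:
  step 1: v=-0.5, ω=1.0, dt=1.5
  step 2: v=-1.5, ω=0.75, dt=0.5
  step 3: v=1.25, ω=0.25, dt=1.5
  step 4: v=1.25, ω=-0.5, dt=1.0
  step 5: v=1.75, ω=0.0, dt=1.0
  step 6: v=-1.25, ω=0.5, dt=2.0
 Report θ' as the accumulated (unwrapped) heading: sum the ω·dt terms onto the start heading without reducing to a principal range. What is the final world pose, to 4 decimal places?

step 1: θ'=3.3326 (R=-0.5000) → pose (4.5779, 3.1385, 3.3326)
step 2: θ'=3.7076 (R=-2.0000) → pose (5.2707, 3.4140, 3.7076)
step 3: θ'=4.0826 (R=5.0000) → pose (3.9113, 2.1387, 4.0826)
step 4: θ'=3.5826 (R=-2.5000) → pose (2.9580, 1.3503, 3.5826)
step 5: θ'=3.5826 (straight) → pose (1.3755, 0.6033, 3.5826)
step 6: θ'=4.5826 (R=-2.5000) → pose (2.7873, 2.5406, 4.5826)

(2.7873, 2.5406, 4.5826)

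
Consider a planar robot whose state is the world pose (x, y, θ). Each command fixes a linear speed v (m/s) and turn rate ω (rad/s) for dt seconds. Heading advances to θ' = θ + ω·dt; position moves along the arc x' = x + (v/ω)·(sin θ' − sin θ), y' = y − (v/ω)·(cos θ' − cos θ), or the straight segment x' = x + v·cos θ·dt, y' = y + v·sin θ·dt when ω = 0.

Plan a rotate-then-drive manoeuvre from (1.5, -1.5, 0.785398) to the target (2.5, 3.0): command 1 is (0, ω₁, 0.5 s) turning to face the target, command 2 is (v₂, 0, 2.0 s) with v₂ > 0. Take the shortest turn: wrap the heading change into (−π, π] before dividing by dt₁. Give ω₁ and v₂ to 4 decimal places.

ω₁ = 1.1335, v₂ = 2.3049

heading to target = atan2(3−-1.5, 2.5−1.5) = 1.3521
Δθ = wrap(1.3521 − 0.7854) = 0.5667; ω₁ = Δθ/dt₁ = 1.1335
distance = √((2.5−1.5)² + (3−-1.5)²) = 4.6098; v₂ = distance/dt₂ = 2.3049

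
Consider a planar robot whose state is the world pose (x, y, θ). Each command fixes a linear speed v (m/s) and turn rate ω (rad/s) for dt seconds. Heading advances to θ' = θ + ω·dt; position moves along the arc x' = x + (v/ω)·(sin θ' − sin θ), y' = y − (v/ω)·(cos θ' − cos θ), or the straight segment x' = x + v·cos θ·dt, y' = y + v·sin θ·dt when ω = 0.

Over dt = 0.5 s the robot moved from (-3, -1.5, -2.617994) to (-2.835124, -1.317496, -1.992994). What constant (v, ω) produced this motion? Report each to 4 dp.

Δθ = -1.992994 − -2.617994 = 0.625000
ω = Δθ/dt = 0.625000/0.5 = 1.2500
R = −Δy/(cos θ' − cos θ) = -0.4000
v = R·ω = -0.4000·1.2500 = -0.5000

v = -0.5000, ω = 1.2500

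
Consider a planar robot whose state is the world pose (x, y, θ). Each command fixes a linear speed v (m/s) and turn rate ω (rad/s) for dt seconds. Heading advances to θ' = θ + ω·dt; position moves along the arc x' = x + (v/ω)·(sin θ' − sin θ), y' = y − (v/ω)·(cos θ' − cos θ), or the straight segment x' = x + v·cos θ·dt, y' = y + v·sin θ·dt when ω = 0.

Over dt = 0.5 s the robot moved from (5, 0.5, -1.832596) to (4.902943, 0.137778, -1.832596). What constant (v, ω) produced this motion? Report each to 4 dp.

v = 0.7500, ω = 0.0000

Δθ = -1.832596 − -1.832596 = 0.000000
ω = Δθ/dt = 0.000000/0.5 = 0.0000
ω = 0 → v = (Δx·cos θ + Δy·sin θ)/dt = 0.7500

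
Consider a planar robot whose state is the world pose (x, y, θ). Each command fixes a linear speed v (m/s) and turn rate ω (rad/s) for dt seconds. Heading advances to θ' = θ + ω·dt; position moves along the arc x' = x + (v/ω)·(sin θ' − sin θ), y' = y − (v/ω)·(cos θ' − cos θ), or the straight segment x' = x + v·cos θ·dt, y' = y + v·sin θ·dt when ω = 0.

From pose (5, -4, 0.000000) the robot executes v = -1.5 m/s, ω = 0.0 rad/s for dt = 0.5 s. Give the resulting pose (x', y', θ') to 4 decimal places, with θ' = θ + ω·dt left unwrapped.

θ' = 0.0000 + 0.0·0.5 = 0.0000
ω = 0 → straight: x' = 5 + -1.5·cos(0.0000)·0.5 = 4.2500
y' = -4 + -1.5·sin(0.0000)·0.5 = -4.0000

(4.2500, -4.0000, 0.0000)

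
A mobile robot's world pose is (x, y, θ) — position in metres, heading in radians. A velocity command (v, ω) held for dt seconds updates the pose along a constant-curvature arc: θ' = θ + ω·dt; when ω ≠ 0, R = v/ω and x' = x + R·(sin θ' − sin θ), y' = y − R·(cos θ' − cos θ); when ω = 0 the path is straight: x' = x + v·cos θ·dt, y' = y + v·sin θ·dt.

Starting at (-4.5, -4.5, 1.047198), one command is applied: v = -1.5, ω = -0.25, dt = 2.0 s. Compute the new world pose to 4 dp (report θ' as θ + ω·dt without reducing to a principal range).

θ' = 1.0472 + -0.25·2.0 = 0.5472
R = v/ω = -1.5/-0.25 = 6.0000
x' = -4.5 + 6.0000·(sin 0.5472 − sin 1.0472) = -6.5744
y' = -4.5 − 6.0000·(cos 0.5472 − cos 1.0472) = -6.6239

(-6.5744, -6.6239, 0.5472)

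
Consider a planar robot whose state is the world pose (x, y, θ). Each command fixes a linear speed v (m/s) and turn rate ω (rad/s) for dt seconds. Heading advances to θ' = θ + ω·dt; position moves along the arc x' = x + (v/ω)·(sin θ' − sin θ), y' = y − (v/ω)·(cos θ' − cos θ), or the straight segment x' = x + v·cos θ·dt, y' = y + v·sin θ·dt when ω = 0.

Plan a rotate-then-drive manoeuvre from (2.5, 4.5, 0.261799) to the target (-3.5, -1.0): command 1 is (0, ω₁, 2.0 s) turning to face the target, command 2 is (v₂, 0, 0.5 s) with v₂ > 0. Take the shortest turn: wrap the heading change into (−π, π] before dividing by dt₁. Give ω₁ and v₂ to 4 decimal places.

heading to target = atan2(-1−4.5, -3.5−2.5) = -2.3996
Δθ = wrap(-2.3996 − 0.2618) = -2.6614; ω₁ = Δθ/dt₁ = -1.3307
distance = √((-3.5−2.5)² + (-1−4.5)²) = 8.1394; v₂ = distance/dt₂ = 16.2788

ω₁ = -1.3307, v₂ = 16.2788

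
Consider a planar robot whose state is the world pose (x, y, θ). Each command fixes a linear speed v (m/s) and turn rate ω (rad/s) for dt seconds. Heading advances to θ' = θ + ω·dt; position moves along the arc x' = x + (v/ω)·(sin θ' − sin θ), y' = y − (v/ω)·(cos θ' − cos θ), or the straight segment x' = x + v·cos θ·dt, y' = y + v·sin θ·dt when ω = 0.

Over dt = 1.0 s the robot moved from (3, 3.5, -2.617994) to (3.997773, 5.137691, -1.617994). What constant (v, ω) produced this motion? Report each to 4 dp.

v = -2.0000, ω = 1.0000

Δθ = -1.617994 − -2.617994 = 1.000000
ω = Δθ/dt = 1.000000/1.0 = 1.0000
R = −Δy/(cos θ' − cos θ) = -2.0000
v = R·ω = -2.0000·1.0000 = -2.0000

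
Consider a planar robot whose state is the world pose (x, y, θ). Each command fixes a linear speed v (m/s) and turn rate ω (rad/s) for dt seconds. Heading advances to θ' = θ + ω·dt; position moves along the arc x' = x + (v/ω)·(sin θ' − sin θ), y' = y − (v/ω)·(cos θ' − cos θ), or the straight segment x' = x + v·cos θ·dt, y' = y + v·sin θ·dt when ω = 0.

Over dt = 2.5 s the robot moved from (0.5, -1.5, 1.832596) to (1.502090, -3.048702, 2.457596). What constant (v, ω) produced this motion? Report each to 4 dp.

v = -0.7500, ω = 0.2500

Δθ = 2.457596 − 1.832596 = 0.625000
ω = Δθ/dt = 0.625000/2.5 = 0.2500
R = −Δy/(cos θ' − cos θ) = -3.0000
v = R·ω = -3.0000·0.2500 = -0.7500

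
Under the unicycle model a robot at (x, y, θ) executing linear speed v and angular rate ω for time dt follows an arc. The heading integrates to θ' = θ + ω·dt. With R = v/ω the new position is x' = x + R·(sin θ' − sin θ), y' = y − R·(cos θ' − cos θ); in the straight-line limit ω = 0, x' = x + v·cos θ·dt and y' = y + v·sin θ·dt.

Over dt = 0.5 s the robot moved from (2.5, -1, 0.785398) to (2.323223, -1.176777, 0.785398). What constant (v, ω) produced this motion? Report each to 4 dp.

v = -0.5000, ω = 0.0000

Δθ = 0.785398 − 0.785398 = 0.000000
ω = Δθ/dt = 0.000000/0.5 = 0.0000
ω = 0 → v = (Δx·cos θ + Δy·sin θ)/dt = -0.5000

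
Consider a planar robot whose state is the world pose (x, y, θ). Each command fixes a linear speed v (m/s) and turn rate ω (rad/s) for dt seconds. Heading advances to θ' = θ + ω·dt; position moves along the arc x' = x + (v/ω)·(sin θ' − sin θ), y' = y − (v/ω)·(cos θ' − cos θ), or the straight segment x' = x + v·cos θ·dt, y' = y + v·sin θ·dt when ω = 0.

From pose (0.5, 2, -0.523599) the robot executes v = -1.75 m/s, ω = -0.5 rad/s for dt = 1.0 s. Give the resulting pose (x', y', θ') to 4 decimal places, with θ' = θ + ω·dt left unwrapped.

(-0.7390, 3.2101, -1.0236)

θ' = -0.5236 + -0.5·1.0 = -1.0236
R = v/ω = -1.75/-0.5 = 3.5000
x' = 0.5 + 3.5000·(sin -1.0236 − sin -0.5236) = -0.7390
y' = 2 − 3.5000·(cos -1.0236 − cos -0.5236) = 3.2101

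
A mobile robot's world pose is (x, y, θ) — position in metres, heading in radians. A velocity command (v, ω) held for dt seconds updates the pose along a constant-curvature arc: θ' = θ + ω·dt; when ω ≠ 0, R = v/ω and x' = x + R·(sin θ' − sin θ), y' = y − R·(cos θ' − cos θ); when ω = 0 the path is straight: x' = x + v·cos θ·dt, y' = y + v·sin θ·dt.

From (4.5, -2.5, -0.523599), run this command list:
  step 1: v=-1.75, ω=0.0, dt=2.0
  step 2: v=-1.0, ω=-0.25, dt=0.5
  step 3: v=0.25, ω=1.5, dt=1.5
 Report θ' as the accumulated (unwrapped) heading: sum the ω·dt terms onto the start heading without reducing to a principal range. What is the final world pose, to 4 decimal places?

(1.3199, -0.3357, 1.6014)

step 1: θ'=-0.5236 (straight) → pose (1.4689, -0.7500, -0.5236)
step 2: θ'=-0.6486 (R=4.0000) → pose (1.0526, -0.4736, -0.6486)
step 3: θ'=1.6014 (R=0.1667) → pose (1.3199, -0.3357, 1.6014)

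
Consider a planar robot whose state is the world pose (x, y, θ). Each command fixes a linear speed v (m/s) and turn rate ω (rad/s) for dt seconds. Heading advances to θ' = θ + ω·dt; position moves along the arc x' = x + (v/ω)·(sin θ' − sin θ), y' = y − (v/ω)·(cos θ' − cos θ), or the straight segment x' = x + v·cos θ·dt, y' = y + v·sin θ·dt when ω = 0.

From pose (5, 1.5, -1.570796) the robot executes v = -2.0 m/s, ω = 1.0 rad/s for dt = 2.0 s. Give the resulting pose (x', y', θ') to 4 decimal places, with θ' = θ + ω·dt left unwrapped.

θ' = -1.5708 + 1.0·2.0 = 0.4292
R = v/ω = -2.0/1.0 = -2.0000
x' = 5 + -2.0000·(sin 0.4292 − sin -1.5708) = 2.1677
y' = 1.5 − -2.0000·(cos 0.4292 − cos -1.5708) = 3.3186

(2.1677, 3.3186, 0.4292)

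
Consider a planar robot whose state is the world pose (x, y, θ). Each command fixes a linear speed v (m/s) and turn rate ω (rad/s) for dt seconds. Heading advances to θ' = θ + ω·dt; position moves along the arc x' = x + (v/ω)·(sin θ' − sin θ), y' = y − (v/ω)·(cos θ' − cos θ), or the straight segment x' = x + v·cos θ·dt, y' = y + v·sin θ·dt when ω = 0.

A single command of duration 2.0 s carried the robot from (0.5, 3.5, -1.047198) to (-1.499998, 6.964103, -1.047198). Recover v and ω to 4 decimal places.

Δθ = -1.047198 − -1.047198 = 0.000000
ω = Δθ/dt = 0.000000/2.0 = 0.0000
ω = 0 → v = (Δx·cos θ + Δy·sin θ)/dt = -2.0000

v = -2.0000, ω = 0.0000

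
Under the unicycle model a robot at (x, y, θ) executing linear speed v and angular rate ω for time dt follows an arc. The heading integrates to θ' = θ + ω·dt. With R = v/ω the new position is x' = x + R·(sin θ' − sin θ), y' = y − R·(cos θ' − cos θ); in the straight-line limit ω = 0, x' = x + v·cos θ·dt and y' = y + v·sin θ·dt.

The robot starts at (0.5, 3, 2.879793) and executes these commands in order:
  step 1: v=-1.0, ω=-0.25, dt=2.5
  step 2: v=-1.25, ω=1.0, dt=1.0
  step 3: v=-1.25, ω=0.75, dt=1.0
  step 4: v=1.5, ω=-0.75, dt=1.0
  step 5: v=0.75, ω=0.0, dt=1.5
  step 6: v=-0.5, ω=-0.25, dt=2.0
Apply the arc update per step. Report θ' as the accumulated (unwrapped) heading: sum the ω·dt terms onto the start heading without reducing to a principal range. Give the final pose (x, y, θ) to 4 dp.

step 1: θ'=2.2548 (R=4.0000) → pose (2.5649, 1.6639, 2.2548)
step 2: θ'=3.2548 (R=-1.2500) → pose (3.6750, 1.2117, 3.2548)
step 3: θ'=4.0048 (R=-1.6667) → pose (4.7532, 1.7844, 4.0048)
step 4: θ'=3.2548 (R=-2.0000) → pose (3.4593, 1.0972, 3.2548)
step 5: θ'=3.2548 (straight) → pose (2.3415, 0.9701, 3.2548)
step 6: θ'=2.7548 (R=2.0000) → pose (3.3219, 0.8352, 2.7548)

(3.3219, 0.8352, 2.7548)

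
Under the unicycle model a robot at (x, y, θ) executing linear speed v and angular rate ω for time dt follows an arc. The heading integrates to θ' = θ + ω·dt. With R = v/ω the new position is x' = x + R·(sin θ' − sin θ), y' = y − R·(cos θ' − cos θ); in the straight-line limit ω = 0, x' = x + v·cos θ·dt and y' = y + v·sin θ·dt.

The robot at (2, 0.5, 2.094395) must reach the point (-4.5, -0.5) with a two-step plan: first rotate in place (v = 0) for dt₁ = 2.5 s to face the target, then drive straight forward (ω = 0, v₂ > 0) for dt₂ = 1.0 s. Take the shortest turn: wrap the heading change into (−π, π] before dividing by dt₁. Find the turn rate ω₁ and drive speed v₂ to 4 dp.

ω₁ = 0.4799, v₂ = 6.5765

heading to target = atan2(-0.5−0.5, -4.5−2) = -2.9889
Δθ = wrap(-2.9889 − 2.0944) = 1.1998; ω₁ = Δθ/dt₁ = 0.4799
distance = √((-4.5−2)² + (-0.5−0.5)²) = 6.5765; v₂ = distance/dt₂ = 6.5765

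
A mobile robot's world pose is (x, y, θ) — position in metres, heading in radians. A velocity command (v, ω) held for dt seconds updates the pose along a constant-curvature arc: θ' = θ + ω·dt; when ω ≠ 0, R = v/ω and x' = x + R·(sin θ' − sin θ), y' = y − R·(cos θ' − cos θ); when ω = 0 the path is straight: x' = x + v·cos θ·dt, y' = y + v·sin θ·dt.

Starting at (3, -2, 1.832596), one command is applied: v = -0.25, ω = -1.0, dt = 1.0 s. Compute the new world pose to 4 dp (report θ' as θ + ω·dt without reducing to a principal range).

θ' = 1.8326 + -1.0·1.0 = 0.8326
R = v/ω = -0.25/-1.0 = 0.2500
x' = 3 + 0.2500·(sin 0.8326 − sin 1.8326) = 2.9434
y' = -2 − 0.2500·(cos 0.8326 − cos 1.8326) = -2.2329

(2.9434, -2.2329, 0.8326)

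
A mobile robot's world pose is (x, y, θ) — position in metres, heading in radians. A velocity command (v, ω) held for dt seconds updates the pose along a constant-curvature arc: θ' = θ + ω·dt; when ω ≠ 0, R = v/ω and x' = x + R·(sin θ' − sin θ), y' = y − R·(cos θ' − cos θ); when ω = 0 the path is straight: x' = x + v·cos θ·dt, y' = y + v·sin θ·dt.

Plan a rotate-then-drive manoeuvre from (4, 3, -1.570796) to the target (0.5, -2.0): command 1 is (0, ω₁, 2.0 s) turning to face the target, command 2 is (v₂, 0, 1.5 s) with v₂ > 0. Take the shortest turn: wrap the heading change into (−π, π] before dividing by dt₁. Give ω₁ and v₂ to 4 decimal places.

ω₁ = -0.3054, v₂ = 4.0689

heading to target = atan2(-2−3, 0.5−4) = -2.1815
Δθ = wrap(-2.1815 − -1.5708) = -0.6107; ω₁ = Δθ/dt₁ = -0.3054
distance = √((0.5−4)² + (-2−3)²) = 6.1033; v₂ = distance/dt₂ = 4.0689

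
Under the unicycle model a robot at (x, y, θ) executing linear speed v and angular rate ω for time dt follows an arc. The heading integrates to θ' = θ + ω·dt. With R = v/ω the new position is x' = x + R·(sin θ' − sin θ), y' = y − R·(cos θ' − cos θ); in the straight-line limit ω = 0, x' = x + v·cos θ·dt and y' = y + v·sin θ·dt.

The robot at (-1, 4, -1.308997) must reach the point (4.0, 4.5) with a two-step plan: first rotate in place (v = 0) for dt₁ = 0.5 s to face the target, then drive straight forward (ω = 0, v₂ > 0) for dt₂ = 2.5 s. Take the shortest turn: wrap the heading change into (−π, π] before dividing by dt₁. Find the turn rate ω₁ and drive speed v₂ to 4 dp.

heading to target = atan2(4.5−4, 4−-1) = 0.0997
Δθ = wrap(0.0997 − -1.3090) = 1.4087; ω₁ = Δθ/dt₁ = 2.8173
distance = √((4−-1)² + (4.5−4)²) = 5.0249; v₂ = distance/dt₂ = 2.0100

ω₁ = 2.8173, v₂ = 2.0100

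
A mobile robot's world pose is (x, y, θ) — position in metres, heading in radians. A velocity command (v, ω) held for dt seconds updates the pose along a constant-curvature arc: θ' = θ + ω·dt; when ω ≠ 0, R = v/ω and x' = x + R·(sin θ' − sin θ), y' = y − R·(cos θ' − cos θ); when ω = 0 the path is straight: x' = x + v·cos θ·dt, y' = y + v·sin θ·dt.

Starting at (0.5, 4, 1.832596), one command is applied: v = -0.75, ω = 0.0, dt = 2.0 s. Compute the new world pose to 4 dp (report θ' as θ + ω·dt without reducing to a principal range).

(0.8882, 2.5511, 1.8326)

θ' = 1.8326 + 0.0·2.0 = 1.8326
ω = 0 → straight: x' = 0.5 + -0.75·cos(1.8326)·2.0 = 0.8882
y' = 4 + -0.75·sin(1.8326)·2.0 = 2.5511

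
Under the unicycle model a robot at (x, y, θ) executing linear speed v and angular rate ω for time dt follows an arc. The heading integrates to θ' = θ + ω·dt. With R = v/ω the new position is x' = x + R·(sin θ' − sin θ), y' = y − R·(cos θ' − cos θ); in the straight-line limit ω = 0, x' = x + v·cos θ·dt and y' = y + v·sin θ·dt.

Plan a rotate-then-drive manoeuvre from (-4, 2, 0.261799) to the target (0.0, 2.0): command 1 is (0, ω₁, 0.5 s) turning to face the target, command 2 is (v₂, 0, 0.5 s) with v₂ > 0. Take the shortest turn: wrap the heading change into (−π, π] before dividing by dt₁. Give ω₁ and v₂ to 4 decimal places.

ω₁ = -0.5236, v₂ = 8.0000

heading to target = atan2(2−2, 0−-4) = 0.0000
Δθ = wrap(0.0000 − 0.2618) = -0.2618; ω₁ = Δθ/dt₁ = -0.5236
distance = √((0−-4)² + (2−2)²) = 4.0000; v₂ = distance/dt₂ = 8.0000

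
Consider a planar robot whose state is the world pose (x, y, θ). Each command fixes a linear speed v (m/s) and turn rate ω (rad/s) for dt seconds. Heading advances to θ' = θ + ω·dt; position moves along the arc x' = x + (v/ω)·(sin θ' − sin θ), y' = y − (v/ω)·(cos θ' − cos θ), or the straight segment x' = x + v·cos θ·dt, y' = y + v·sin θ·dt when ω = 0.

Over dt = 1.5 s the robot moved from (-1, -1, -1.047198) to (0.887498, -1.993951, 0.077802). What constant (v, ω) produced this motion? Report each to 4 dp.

Δθ = 0.077802 − -1.047198 = 1.125000
ω = Δθ/dt = 1.125000/1.5 = 0.7500
R = Δx/(sin θ' − sin θ) = 2.0000
v = R·ω = 2.0000·0.7500 = 1.5000

v = 1.5000, ω = 0.7500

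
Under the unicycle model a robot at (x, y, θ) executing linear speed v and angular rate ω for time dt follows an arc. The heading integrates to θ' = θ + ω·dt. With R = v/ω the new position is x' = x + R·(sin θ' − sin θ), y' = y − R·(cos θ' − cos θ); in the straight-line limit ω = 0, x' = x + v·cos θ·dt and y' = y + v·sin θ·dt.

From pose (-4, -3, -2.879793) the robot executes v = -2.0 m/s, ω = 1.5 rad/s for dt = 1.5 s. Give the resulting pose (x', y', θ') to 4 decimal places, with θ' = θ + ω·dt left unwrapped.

θ' = -2.8798 + 1.5·1.5 = -0.6298
R = v/ω = -2.0/1.5 = -1.3333
x' = -4 + -1.3333·(sin -0.6298 − sin -2.8798) = -3.5598
y' = -3 − -1.3333·(cos -0.6298 − cos -2.8798) = -0.6346

(-3.5598, -0.6346, -0.6298)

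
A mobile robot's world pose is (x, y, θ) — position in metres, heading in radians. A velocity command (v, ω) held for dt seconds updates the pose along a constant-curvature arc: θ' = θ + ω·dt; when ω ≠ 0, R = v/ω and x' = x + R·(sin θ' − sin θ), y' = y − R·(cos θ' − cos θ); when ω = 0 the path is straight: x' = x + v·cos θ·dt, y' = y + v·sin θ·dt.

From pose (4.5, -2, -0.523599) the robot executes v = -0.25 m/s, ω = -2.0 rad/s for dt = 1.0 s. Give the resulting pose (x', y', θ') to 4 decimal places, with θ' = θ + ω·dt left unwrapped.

θ' = -0.5236 + -2.0·1.0 = -2.5236
R = v/ω = -0.25/-2.0 = 0.1250
x' = 4.5 + 0.1250·(sin -2.5236 − sin -0.5236) = 4.4901
y' = -2 − 0.1250·(cos -2.5236 − cos -0.5236) = -1.7899

(4.4901, -1.7899, -2.5236)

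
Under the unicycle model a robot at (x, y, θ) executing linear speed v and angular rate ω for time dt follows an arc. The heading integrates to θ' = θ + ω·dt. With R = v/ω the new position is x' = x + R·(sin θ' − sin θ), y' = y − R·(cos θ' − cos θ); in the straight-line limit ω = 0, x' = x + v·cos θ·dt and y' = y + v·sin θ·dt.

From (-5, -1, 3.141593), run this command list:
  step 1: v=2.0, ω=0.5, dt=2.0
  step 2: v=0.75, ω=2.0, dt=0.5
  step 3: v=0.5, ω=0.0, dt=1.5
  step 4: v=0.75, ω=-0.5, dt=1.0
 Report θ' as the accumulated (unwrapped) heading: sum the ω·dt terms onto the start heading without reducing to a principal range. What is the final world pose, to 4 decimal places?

step 1: θ'=4.1416 (R=4.0000) → pose (-8.3659, -2.8388, 4.1416)
step 2: θ'=5.1416 (R=0.3750) → pose (-8.3913, -3.1975, 5.1416)
step 3: θ'=5.1416 (straight) → pose (-8.0792, -3.8794, 5.1416)
step 4: θ'=4.6416 (R=-1.5000) → pose (-7.9469, -4.6098, 4.6416)

(-7.9469, -4.6098, 4.6416)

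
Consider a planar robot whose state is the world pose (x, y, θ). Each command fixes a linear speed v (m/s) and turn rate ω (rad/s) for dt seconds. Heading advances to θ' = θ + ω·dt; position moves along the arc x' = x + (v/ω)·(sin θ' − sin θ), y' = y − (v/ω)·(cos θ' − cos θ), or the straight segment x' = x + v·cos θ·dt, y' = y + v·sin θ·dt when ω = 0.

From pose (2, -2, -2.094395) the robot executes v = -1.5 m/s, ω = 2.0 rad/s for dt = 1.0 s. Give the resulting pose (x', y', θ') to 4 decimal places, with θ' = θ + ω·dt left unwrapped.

θ' = -2.0944 + 2.0·1.0 = -0.0944
R = v/ω = -1.5/2.0 = -0.7500
x' = 2 + -0.7500·(sin -0.0944 − sin -2.0944) = 1.4212
y' = -2 − -0.7500·(cos -0.0944 − cos -2.0944) = -0.8783

(1.4212, -0.8783, -0.0944)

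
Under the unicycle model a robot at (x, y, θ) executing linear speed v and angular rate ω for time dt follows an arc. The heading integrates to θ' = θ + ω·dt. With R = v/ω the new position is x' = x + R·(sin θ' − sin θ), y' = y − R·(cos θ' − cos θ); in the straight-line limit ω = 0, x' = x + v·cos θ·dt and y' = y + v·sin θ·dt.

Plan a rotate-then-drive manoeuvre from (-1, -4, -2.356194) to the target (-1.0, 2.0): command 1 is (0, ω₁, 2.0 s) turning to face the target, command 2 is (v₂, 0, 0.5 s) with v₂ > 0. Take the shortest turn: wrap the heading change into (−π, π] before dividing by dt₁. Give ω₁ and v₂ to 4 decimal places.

heading to target = atan2(2−-4, -1−-1) = 1.5708
Δθ = wrap(1.5708 − -2.3562) = -2.3562; ω₁ = Δθ/dt₁ = -1.1781
distance = √((-1−-1)² + (2−-4)²) = 6.0000; v₂ = distance/dt₂ = 12.0000

ω₁ = -1.1781, v₂ = 12.0000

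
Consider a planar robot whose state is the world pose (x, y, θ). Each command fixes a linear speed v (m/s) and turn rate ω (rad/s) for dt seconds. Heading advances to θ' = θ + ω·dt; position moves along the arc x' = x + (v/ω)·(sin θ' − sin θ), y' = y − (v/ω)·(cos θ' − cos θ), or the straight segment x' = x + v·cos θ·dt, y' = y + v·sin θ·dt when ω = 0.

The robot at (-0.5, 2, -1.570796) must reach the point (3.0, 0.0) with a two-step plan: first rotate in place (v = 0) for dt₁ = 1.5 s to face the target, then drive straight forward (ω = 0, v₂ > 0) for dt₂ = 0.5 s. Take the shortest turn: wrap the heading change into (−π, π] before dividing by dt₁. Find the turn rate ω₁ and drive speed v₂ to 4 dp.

heading to target = atan2(0−2, 3−-0.5) = -0.5191
Δθ = wrap(-0.5191 − -1.5708) = 1.0516; ω₁ = Δθ/dt₁ = 0.7011
distance = √((3−-0.5)² + (0−2)²) = 4.0311; v₂ = distance/dt₂ = 8.0623

ω₁ = 0.7011, v₂ = 8.0623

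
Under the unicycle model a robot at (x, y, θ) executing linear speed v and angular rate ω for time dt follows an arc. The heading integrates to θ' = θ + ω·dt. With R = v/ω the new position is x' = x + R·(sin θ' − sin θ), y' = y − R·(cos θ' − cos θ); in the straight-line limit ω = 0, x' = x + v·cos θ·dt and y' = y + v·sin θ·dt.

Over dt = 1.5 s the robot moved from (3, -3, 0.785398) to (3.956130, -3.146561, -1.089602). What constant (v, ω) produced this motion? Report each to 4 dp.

Δθ = -1.089602 − 0.785398 = -1.875000
ω = Δθ/dt = -1.875000/1.5 = -1.2500
R = Δx/(sin θ' − sin θ) = -0.6000
v = R·ω = -0.6000·-1.2500 = 0.7500

v = 0.7500, ω = -1.2500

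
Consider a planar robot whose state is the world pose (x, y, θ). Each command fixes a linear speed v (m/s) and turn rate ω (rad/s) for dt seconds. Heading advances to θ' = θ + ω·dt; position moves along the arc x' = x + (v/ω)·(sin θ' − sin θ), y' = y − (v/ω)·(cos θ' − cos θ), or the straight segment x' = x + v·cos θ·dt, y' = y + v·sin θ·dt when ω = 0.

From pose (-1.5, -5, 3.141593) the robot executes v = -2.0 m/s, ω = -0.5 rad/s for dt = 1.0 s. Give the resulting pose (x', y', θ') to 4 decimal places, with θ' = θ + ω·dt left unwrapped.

θ' = 3.1416 + -0.5·1.0 = 2.6416
R = v/ω = -2.0/-0.5 = 4.0000
x' = -1.5 + 4.0000·(sin 2.6416 − sin 3.1416) = 0.4177
y' = -5 − 4.0000·(cos 2.6416 − cos 3.1416) = -5.4897

(0.4177, -5.4897, 2.6416)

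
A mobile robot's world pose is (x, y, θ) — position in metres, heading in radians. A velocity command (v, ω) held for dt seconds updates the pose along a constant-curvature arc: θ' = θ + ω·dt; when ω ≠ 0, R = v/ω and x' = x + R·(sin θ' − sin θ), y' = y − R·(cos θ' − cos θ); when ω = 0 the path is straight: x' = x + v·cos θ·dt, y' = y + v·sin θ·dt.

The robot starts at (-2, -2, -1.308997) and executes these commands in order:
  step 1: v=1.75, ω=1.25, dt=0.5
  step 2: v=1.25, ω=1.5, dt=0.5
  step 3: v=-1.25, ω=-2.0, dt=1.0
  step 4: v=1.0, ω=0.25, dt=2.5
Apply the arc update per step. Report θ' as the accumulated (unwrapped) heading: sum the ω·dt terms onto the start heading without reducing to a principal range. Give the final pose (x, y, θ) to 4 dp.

(-1.7009, -4.5190, -1.3090)

step 1: θ'=-0.6840 (R=1.4000) → pose (-1.5324, -2.7227, -0.6840)
step 2: θ'=0.0660 (R=0.8333) → pose (-0.9508, -2.9084, 0.0660)
step 3: θ'=-1.9340 (R=0.6250) → pose (-1.5763, -2.0627, -1.9340)
step 4: θ'=-1.3090 (R=4.0000) → pose (-1.7009, -4.5190, -1.3090)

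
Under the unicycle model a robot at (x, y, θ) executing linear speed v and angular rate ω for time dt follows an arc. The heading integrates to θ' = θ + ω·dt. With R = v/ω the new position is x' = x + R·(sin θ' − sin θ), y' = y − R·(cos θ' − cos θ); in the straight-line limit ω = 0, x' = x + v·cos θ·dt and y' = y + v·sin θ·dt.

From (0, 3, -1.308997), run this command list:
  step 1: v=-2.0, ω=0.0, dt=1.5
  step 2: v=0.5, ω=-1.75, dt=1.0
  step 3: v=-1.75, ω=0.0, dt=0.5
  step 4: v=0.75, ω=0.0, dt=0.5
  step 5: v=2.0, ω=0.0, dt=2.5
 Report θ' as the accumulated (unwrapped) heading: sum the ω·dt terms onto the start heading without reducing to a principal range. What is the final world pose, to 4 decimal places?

step 1: θ'=-1.3090 (straight) → pose (-0.7765, 5.8978, -1.3090)
step 2: θ'=-3.0590 (R=-0.2857) → pose (-1.0289, 5.5391, -3.0590)
step 3: θ'=-3.0590 (straight) → pose (-0.1568, 5.6113, -3.0590)
step 4: θ'=-3.0590 (straight) → pose (-0.5306, 5.5803, -3.0590)
step 5: θ'=-3.0590 (straight) → pose (-5.5135, 5.1678, -3.0590)

(-5.5135, 5.1678, -3.0590)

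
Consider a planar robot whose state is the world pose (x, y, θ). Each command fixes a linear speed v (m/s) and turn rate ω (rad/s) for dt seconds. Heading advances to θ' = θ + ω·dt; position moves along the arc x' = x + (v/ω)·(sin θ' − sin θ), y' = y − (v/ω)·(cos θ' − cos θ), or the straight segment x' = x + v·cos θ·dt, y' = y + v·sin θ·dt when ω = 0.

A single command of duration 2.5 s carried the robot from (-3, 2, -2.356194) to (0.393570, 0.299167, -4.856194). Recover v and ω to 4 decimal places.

Δθ = -4.856194 − -2.356194 = -2.500000
ω = Δθ/dt = -2.500000/2.5 = -1.0000
R = Δx/(sin θ' − sin θ) = 2.0000
v = R·ω = 2.0000·-1.0000 = -2.0000

v = -2.0000, ω = -1.0000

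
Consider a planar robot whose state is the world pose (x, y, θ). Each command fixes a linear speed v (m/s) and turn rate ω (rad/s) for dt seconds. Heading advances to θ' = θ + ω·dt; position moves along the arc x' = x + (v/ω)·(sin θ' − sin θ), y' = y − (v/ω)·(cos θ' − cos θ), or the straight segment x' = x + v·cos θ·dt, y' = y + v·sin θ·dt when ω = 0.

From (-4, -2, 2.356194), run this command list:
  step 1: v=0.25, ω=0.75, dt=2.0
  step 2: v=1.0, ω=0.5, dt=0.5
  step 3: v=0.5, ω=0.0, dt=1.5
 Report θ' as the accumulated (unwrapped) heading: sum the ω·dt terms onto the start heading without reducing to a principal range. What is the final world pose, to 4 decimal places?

(-5.2145, -2.9715, 4.1062)

step 1: θ'=3.8562 (R=0.3333) → pose (-4.4541, -1.9839, 3.8562)
step 2: θ'=4.1062 (R=2.0000) → pose (-4.7872, -2.3551, 4.1062)
step 3: θ'=4.1062 (straight) → pose (-5.2145, -2.9715, 4.1062)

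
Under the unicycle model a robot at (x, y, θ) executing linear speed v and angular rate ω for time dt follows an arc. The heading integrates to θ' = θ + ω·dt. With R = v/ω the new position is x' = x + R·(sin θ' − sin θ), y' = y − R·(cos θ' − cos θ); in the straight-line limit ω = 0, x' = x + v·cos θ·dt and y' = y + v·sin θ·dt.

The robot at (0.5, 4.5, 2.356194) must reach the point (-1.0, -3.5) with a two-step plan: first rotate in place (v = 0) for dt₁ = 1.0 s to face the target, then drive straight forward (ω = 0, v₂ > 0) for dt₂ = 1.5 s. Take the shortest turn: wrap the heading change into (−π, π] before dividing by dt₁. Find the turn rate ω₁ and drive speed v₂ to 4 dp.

ω₁ = 2.1708, v₂ = 5.4263

heading to target = atan2(-3.5−4.5, -1−0.5) = -1.7561
Δθ = wrap(-1.7561 − 2.3562) = 2.1708; ω₁ = Δθ/dt₁ = 2.1708
distance = √((-1−0.5)² + (-3.5−4.5)²) = 8.1394; v₂ = distance/dt₂ = 5.4263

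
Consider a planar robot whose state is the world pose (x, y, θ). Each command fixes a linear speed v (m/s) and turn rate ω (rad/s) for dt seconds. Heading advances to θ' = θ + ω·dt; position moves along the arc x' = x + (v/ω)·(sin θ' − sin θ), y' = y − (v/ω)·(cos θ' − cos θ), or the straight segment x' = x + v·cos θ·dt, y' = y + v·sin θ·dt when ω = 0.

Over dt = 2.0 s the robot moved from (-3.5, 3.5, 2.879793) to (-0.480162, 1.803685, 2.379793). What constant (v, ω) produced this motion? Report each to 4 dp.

Δθ = 2.379793 − 2.879793 = -0.500000
ω = Δθ/dt = -0.500000/2.0 = -0.2500
R = Δx/(sin θ' − sin θ) = 7.0000
v = R·ω = 7.0000·-0.2500 = -1.7500

v = -1.7500, ω = -0.2500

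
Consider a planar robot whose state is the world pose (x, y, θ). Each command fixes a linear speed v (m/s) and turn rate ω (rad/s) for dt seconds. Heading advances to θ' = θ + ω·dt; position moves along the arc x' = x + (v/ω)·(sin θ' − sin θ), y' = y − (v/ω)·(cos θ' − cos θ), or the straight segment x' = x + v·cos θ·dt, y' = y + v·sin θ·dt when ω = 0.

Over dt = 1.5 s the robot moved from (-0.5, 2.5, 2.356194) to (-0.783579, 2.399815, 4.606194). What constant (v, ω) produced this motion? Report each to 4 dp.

v = 0.2500, ω = 1.5000

Δθ = 4.606194 − 2.356194 = 2.250000
ω = Δθ/dt = 2.250000/1.5 = 1.5000
R = Δx/(sin θ' − sin θ) = 0.1667
v = R·ω = 0.1667·1.5000 = 0.2500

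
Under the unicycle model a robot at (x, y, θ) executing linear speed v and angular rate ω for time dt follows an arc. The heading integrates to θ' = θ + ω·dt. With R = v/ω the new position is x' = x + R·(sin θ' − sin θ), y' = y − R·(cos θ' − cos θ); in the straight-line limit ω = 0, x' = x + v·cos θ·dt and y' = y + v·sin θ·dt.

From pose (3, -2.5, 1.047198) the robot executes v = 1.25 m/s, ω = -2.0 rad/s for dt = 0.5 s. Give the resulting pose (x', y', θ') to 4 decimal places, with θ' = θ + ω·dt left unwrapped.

θ' = 1.0472 + -2.0·0.5 = 0.0472
R = v/ω = 1.25/-2.0 = -0.6250
x' = 3 + -0.6250·(sin 0.0472 − sin 1.0472) = 3.5118
y' = -2.5 − -0.6250·(cos 0.0472 − cos 1.0472) = -2.1882

(3.5118, -2.1882, 0.0472)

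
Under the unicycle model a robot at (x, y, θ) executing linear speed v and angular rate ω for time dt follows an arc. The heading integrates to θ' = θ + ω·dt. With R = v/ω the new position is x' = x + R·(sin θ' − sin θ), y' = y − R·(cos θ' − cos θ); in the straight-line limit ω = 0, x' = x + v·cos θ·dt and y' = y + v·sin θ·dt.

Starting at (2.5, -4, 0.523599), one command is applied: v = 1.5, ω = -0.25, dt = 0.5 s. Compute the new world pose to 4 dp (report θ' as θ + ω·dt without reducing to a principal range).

θ' = 0.5236 + -0.25·0.5 = 0.3986
R = v/ω = 1.5/-0.25 = -6.0000
x' = 2.5 + -6.0000·(sin 0.3986 − sin 0.5236) = 3.1712
y' = -4 − -6.0000·(cos 0.3986 − cos 0.5236) = -3.6665

(3.1712, -3.6665, 0.3986)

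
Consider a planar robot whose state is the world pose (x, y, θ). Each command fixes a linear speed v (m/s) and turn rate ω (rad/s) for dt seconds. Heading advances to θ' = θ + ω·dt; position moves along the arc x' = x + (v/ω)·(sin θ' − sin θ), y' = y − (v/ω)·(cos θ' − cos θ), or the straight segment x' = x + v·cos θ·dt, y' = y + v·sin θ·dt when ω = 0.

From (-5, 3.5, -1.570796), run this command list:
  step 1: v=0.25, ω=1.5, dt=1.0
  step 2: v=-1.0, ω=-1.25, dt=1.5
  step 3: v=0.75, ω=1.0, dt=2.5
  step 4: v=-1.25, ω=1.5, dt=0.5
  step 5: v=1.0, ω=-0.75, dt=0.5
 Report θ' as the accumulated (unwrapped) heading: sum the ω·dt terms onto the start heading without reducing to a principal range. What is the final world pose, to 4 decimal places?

step 1: θ'=-0.0708 (R=0.1667) → pose (-4.8451, 3.3338, -0.0708)
step 2: θ'=-1.9458 (R=0.8000) → pose (-5.5329, 4.4248, -1.9458)
step 3: θ'=0.5542 (R=0.7500) → pose (-4.4404, 3.5123, 0.5542)
step 4: θ'=1.3042 (R=-0.8333) → pose (-4.8057, 3.0233, 1.3042)
step 5: θ'=0.9292 (R=-1.3333) → pose (-4.5877, 3.4700, 0.9292)

(-4.5877, 3.4700, 0.9292)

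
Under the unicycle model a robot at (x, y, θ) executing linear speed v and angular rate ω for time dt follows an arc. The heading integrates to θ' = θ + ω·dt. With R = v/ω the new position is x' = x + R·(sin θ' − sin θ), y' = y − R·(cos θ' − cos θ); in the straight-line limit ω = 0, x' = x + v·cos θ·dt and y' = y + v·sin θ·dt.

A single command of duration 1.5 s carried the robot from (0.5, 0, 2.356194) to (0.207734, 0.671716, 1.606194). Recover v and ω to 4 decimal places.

Δθ = 1.606194 − 2.356194 = -0.750000
ω = Δθ/dt = -0.750000/1.5 = -0.5000
R = −Δy/(cos θ' − cos θ) = -1.0000
v = R·ω = -1.0000·-0.5000 = 0.5000

v = 0.5000, ω = -0.5000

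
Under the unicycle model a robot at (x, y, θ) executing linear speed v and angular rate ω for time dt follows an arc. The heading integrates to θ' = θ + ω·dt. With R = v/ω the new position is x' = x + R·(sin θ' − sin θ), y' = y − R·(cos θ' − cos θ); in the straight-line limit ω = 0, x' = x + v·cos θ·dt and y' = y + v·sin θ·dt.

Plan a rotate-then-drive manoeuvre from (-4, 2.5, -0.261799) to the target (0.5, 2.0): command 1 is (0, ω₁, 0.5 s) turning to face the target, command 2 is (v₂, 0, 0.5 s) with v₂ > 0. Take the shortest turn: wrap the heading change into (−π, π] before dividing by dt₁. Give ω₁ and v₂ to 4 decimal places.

ω₁ = 0.3023, v₂ = 9.0554

heading to target = atan2(2−2.5, 0.5−-4) = -0.1107
Δθ = wrap(-0.1107 − -0.2618) = 0.1511; ω₁ = Δθ/dt₁ = 0.3023
distance = √((0.5−-4)² + (2−2.5)²) = 4.5277; v₂ = distance/dt₂ = 9.0554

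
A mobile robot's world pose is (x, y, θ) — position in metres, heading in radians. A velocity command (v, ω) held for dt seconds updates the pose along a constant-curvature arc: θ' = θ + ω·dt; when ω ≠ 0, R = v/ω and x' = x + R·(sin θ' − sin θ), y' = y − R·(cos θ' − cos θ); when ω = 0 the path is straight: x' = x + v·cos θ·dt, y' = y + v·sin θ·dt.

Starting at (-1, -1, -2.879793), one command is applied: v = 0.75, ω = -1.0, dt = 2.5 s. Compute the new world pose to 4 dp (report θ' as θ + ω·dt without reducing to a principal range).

θ' = -2.8798 + -1.0·2.5 = -5.3798
R = v/ω = 0.75/-1.0 = -0.7500
x' = -1 + -0.7500·(sin -5.3798 − sin -2.8798) = -1.7832
y' = -1 − -0.7500·(cos -5.3798 − cos -2.8798) = 0.1887

(-1.7832, 0.1887, -5.3798)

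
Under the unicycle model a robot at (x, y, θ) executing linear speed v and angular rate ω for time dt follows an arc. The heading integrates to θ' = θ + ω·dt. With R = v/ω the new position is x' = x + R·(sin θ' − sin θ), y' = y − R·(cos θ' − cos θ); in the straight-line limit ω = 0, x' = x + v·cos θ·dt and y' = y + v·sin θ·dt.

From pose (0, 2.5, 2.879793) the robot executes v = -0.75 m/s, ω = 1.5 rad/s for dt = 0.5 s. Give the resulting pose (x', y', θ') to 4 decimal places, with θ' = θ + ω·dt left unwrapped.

θ' = 2.8798 + 1.5·0.5 = 3.6298
R = v/ω = -0.75/1.5 = -0.5000
x' = 0 + -0.5000·(sin 3.6298 − sin 2.8798) = 0.3639
y' = 2.5 − -0.5000·(cos 3.6298 − cos 2.8798) = 2.5414

(0.3639, 2.5414, 3.6298)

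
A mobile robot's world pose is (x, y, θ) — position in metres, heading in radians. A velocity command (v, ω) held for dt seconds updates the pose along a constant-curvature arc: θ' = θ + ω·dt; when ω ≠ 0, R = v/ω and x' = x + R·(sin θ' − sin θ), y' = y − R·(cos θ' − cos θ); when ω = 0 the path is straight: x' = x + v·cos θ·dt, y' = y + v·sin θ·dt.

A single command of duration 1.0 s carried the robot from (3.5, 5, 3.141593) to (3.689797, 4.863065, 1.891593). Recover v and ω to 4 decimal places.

Δθ = 1.891593 − 3.141593 = -1.250000
ω = Δθ/dt = -1.250000/1.0 = -1.2500
R = Δx/(sin θ' − sin θ) = 0.2000
v = R·ω = 0.2000·-1.2500 = -0.2500

v = -0.2500, ω = -1.2500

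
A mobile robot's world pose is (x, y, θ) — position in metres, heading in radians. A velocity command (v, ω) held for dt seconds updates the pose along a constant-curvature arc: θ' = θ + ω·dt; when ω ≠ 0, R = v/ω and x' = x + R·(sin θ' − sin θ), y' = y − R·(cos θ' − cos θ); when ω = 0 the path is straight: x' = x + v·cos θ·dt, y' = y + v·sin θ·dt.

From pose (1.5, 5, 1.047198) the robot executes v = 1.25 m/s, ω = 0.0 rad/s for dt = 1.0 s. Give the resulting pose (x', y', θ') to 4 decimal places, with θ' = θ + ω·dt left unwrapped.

(2.1250, 6.0825, 1.0472)

θ' = 1.0472 + 0.0·1.0 = 1.0472
ω = 0 → straight: x' = 1.5 + 1.25·cos(1.0472)·1.0 = 2.1250
y' = 5 + 1.25·sin(1.0472)·1.0 = 6.0825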